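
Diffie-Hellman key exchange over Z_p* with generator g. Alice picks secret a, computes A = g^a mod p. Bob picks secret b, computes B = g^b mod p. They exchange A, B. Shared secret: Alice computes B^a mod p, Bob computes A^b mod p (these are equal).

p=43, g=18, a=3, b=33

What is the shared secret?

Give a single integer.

A = 18^3 mod 43  (bits of 3 = 11)
  bit 0 = 1: r = r^2 * 18 mod 43 = 1^2 * 18 = 1*18 = 18
  bit 1 = 1: r = r^2 * 18 mod 43 = 18^2 * 18 = 23*18 = 27
  -> A = 27
B = 18^33 mod 43  (bits of 33 = 100001)
  bit 0 = 1: r = r^2 * 18 mod 43 = 1^2 * 18 = 1*18 = 18
  bit 1 = 0: r = r^2 mod 43 = 18^2 = 23
  bit 2 = 0: r = r^2 mod 43 = 23^2 = 13
  bit 3 = 0: r = r^2 mod 43 = 13^2 = 40
  bit 4 = 0: r = r^2 mod 43 = 40^2 = 9
  bit 5 = 1: r = r^2 * 18 mod 43 = 9^2 * 18 = 38*18 = 39
  -> B = 39
s = B^a = 39^3 mod 43  (bits of 3 = 11)
  bit 0 = 1: r = r^2 * 39 mod 43 = 1^2 * 39 = 1*39 = 39
  bit 1 = 1: r = r^2 * 39 mod 43 = 39^2 * 39 = 16*39 = 22
  -> s = B^a = 22

Answer: 22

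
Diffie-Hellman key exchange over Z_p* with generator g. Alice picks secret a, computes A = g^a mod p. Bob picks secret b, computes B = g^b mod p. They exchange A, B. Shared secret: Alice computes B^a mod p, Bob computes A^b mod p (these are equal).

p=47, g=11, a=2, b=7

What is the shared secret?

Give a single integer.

Answer: 21

Derivation:
A = 11^2 mod 47  (bits of 2 = 10)
  bit 0 = 1: r = r^2 * 11 mod 47 = 1^2 * 11 = 1*11 = 11
  bit 1 = 0: r = r^2 mod 47 = 11^2 = 27
  -> A = 27
B = 11^7 mod 47  (bits of 7 = 111)
  bit 0 = 1: r = r^2 * 11 mod 47 = 1^2 * 11 = 1*11 = 11
  bit 1 = 1: r = r^2 * 11 mod 47 = 11^2 * 11 = 27*11 = 15
  bit 2 = 1: r = r^2 * 11 mod 47 = 15^2 * 11 = 37*11 = 31
  -> B = 31
s = B^a = 31^2 mod 47  (bits of 2 = 10)
  bit 0 = 1: r = r^2 * 31 mod 47 = 1^2 * 31 = 1*31 = 31
  bit 1 = 0: r = r^2 mod 47 = 31^2 = 21
  -> s = B^a = 21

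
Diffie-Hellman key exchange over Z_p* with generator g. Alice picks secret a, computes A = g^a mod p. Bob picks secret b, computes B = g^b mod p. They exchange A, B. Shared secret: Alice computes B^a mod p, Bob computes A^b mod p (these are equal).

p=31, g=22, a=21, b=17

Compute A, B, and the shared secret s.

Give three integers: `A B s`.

Answer: 23 12 29

Derivation:
A = 22^21 mod 31  (bits of 21 = 10101)
  bit 0 = 1: r = r^2 * 22 mod 31 = 1^2 * 22 = 1*22 = 22
  bit 1 = 0: r = r^2 mod 31 = 22^2 = 19
  bit 2 = 1: r = r^2 * 22 mod 31 = 19^2 * 22 = 20*22 = 6
  bit 3 = 0: r = r^2 mod 31 = 6^2 = 5
  bit 4 = 1: r = r^2 * 22 mod 31 = 5^2 * 22 = 25*22 = 23
  -> A = 23
B = 22^17 mod 31  (bits of 17 = 10001)
  bit 0 = 1: r = r^2 * 22 mod 31 = 1^2 * 22 = 1*22 = 22
  bit 1 = 0: r = r^2 mod 31 = 22^2 = 19
  bit 2 = 0: r = r^2 mod 31 = 19^2 = 20
  bit 3 = 0: r = r^2 mod 31 = 20^2 = 28
  bit 4 = 1: r = r^2 * 22 mod 31 = 28^2 * 22 = 9*22 = 12
  -> B = 12
s = B^a = 12^21 mod 31  (bits of 21 = 10101)
  bit 0 = 1: r = r^2 * 12 mod 31 = 1^2 * 12 = 1*12 = 12
  bit 1 = 0: r = r^2 mod 31 = 12^2 = 20
  bit 2 = 1: r = r^2 * 12 mod 31 = 20^2 * 12 = 28*12 = 26
  bit 3 = 0: r = r^2 mod 31 = 26^2 = 25
  bit 4 = 1: r = r^2 * 12 mod 31 = 25^2 * 12 = 5*12 = 29
  -> s = B^a = 29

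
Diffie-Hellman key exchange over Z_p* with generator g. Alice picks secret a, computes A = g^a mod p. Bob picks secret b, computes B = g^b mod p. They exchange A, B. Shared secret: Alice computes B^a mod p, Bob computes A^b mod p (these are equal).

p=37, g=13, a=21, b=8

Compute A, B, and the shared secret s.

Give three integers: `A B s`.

A = 13^21 mod 37  (bits of 21 = 10101)
  bit 0 = 1: r = r^2 * 13 mod 37 = 1^2 * 13 = 1*13 = 13
  bit 1 = 0: r = r^2 mod 37 = 13^2 = 21
  bit 2 = 1: r = r^2 * 13 mod 37 = 21^2 * 13 = 34*13 = 35
  bit 3 = 0: r = r^2 mod 37 = 35^2 = 4
  bit 4 = 1: r = r^2 * 13 mod 37 = 4^2 * 13 = 16*13 = 23
  -> A = 23
B = 13^8 mod 37  (bits of 8 = 1000)
  bit 0 = 1: r = r^2 * 13 mod 37 = 1^2 * 13 = 1*13 = 13
  bit 1 = 0: r = r^2 mod 37 = 13^2 = 21
  bit 2 = 0: r = r^2 mod 37 = 21^2 = 34
  bit 3 = 0: r = r^2 mod 37 = 34^2 = 9
  -> B = 9
s = B^a = 9^21 mod 37  (bits of 21 = 10101)
  bit 0 = 1: r = r^2 * 9 mod 37 = 1^2 * 9 = 1*9 = 9
  bit 1 = 0: r = r^2 mod 37 = 9^2 = 7
  bit 2 = 1: r = r^2 * 9 mod 37 = 7^2 * 9 = 12*9 = 34
  bit 3 = 0: r = r^2 mod 37 = 34^2 = 9
  bit 4 = 1: r = r^2 * 9 mod 37 = 9^2 * 9 = 7*9 = 26
  -> s = B^a = 26

Answer: 23 9 26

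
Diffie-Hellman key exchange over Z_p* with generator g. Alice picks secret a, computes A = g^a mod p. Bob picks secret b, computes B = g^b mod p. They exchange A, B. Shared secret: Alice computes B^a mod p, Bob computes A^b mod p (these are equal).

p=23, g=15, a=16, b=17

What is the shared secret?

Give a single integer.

Answer: 4

Derivation:
A = 15^16 mod 23  (bits of 16 = 10000)
  bit 0 = 1: r = r^2 * 15 mod 23 = 1^2 * 15 = 1*15 = 15
  bit 1 = 0: r = r^2 mod 23 = 15^2 = 18
  bit 2 = 0: r = r^2 mod 23 = 18^2 = 2
  bit 3 = 0: r = r^2 mod 23 = 2^2 = 4
  bit 4 = 0: r = r^2 mod 23 = 4^2 = 16
  -> A = 16
B = 15^17 mod 23  (bits of 17 = 10001)
  bit 0 = 1: r = r^2 * 15 mod 23 = 1^2 * 15 = 1*15 = 15
  bit 1 = 0: r = r^2 mod 23 = 15^2 = 18
  bit 2 = 0: r = r^2 mod 23 = 18^2 = 2
  bit 3 = 0: r = r^2 mod 23 = 2^2 = 4
  bit 4 = 1: r = r^2 * 15 mod 23 = 4^2 * 15 = 16*15 = 10
  -> B = 10
s = B^a = 10^16 mod 23  (bits of 16 = 10000)
  bit 0 = 1: r = r^2 * 10 mod 23 = 1^2 * 10 = 1*10 = 10
  bit 1 = 0: r = r^2 mod 23 = 10^2 = 8
  bit 2 = 0: r = r^2 mod 23 = 8^2 = 18
  bit 3 = 0: r = r^2 mod 23 = 18^2 = 2
  bit 4 = 0: r = r^2 mod 23 = 2^2 = 4
  -> s = B^a = 4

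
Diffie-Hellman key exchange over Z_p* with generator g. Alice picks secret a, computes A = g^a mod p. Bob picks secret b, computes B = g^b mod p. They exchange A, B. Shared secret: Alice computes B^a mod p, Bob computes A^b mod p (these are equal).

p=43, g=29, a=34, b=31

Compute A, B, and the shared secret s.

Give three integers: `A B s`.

A = 29^34 mod 43  (bits of 34 = 100010)
  bit 0 = 1: r = r^2 * 29 mod 43 = 1^2 * 29 = 1*29 = 29
  bit 1 = 0: r = r^2 mod 43 = 29^2 = 24
  bit 2 = 0: r = r^2 mod 43 = 24^2 = 17
  bit 3 = 0: r = r^2 mod 43 = 17^2 = 31
  bit 4 = 1: r = r^2 * 29 mod 43 = 31^2 * 29 = 15*29 = 5
  bit 5 = 0: r = r^2 mod 43 = 5^2 = 25
  -> A = 25
B = 29^31 mod 43  (bits of 31 = 11111)
  bit 0 = 1: r = r^2 * 29 mod 43 = 1^2 * 29 = 1*29 = 29
  bit 1 = 1: r = r^2 * 29 mod 43 = 29^2 * 29 = 24*29 = 8
  bit 2 = 1: r = r^2 * 29 mod 43 = 8^2 * 29 = 21*29 = 7
  bit 3 = 1: r = r^2 * 29 mod 43 = 7^2 * 29 = 6*29 = 2
  bit 4 = 1: r = r^2 * 29 mod 43 = 2^2 * 29 = 4*29 = 30
  -> B = 30
s = B^a = 30^34 mod 43  (bits of 34 = 100010)
  bit 0 = 1: r = r^2 * 30 mod 43 = 1^2 * 30 = 1*30 = 30
  bit 1 = 0: r = r^2 mod 43 = 30^2 = 40
  bit 2 = 0: r = r^2 mod 43 = 40^2 = 9
  bit 3 = 0: r = r^2 mod 43 = 9^2 = 38
  bit 4 = 1: r = r^2 * 30 mod 43 = 38^2 * 30 = 25*30 = 19
  bit 5 = 0: r = r^2 mod 43 = 19^2 = 17
  -> s = B^a = 17

Answer: 25 30 17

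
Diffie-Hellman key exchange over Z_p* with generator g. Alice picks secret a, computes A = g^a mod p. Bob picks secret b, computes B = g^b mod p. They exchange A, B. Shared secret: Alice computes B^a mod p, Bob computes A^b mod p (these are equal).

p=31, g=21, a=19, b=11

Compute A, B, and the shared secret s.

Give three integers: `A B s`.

A = 21^19 mod 31  (bits of 19 = 10011)
  bit 0 = 1: r = r^2 * 21 mod 31 = 1^2 * 21 = 1*21 = 21
  bit 1 = 0: r = r^2 mod 31 = 21^2 = 7
  bit 2 = 0: r = r^2 mod 31 = 7^2 = 18
  bit 3 = 1: r = r^2 * 21 mod 31 = 18^2 * 21 = 14*21 = 15
  bit 4 = 1: r = r^2 * 21 mod 31 = 15^2 * 21 = 8*21 = 13
  -> A = 13
B = 21^11 mod 31  (bits of 11 = 1011)
  bit 0 = 1: r = r^2 * 21 mod 31 = 1^2 * 21 = 1*21 = 21
  bit 1 = 0: r = r^2 mod 31 = 21^2 = 7
  bit 2 = 1: r = r^2 * 21 mod 31 = 7^2 * 21 = 18*21 = 6
  bit 3 = 1: r = r^2 * 21 mod 31 = 6^2 * 21 = 5*21 = 12
  -> B = 12
s = B^a = 12^19 mod 31  (bits of 19 = 10011)
  bit 0 = 1: r = r^2 * 12 mod 31 = 1^2 * 12 = 1*12 = 12
  bit 1 = 0: r = r^2 mod 31 = 12^2 = 20
  bit 2 = 0: r = r^2 mod 31 = 20^2 = 28
  bit 3 = 1: r = r^2 * 12 mod 31 = 28^2 * 12 = 9*12 = 15
  bit 4 = 1: r = r^2 * 12 mod 31 = 15^2 * 12 = 8*12 = 3
  -> s = B^a = 3

Answer: 13 12 3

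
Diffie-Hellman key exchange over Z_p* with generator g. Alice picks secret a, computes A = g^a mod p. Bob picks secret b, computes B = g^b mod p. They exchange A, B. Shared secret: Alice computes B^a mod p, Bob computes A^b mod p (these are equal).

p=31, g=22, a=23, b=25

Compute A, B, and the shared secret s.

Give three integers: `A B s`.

Answer: 3 26 6

Derivation:
A = 22^23 mod 31  (bits of 23 = 10111)
  bit 0 = 1: r = r^2 * 22 mod 31 = 1^2 * 22 = 1*22 = 22
  bit 1 = 0: r = r^2 mod 31 = 22^2 = 19
  bit 2 = 1: r = r^2 * 22 mod 31 = 19^2 * 22 = 20*22 = 6
  bit 3 = 1: r = r^2 * 22 mod 31 = 6^2 * 22 = 5*22 = 17
  bit 4 = 1: r = r^2 * 22 mod 31 = 17^2 * 22 = 10*22 = 3
  -> A = 3
B = 22^25 mod 31  (bits of 25 = 11001)
  bit 0 = 1: r = r^2 * 22 mod 31 = 1^2 * 22 = 1*22 = 22
  bit 1 = 1: r = r^2 * 22 mod 31 = 22^2 * 22 = 19*22 = 15
  bit 2 = 0: r = r^2 mod 31 = 15^2 = 8
  bit 3 = 0: r = r^2 mod 31 = 8^2 = 2
  bit 4 = 1: r = r^2 * 22 mod 31 = 2^2 * 22 = 4*22 = 26
  -> B = 26
s = B^a = 26^23 mod 31  (bits of 23 = 10111)
  bit 0 = 1: r = r^2 * 26 mod 31 = 1^2 * 26 = 1*26 = 26
  bit 1 = 0: r = r^2 mod 31 = 26^2 = 25
  bit 2 = 1: r = r^2 * 26 mod 31 = 25^2 * 26 = 5*26 = 6
  bit 3 = 1: r = r^2 * 26 mod 31 = 6^2 * 26 = 5*26 = 6
  bit 4 = 1: r = r^2 * 26 mod 31 = 6^2 * 26 = 5*26 = 6
  -> s = B^a = 6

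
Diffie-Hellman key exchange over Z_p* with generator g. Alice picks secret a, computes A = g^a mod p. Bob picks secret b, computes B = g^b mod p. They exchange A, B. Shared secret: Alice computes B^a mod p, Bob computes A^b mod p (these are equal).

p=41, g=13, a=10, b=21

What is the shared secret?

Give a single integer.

A = 13^10 mod 41  (bits of 10 = 1010)
  bit 0 = 1: r = r^2 * 13 mod 41 = 1^2 * 13 = 1*13 = 13
  bit 1 = 0: r = r^2 mod 41 = 13^2 = 5
  bit 2 = 1: r = r^2 * 13 mod 41 = 5^2 * 13 = 25*13 = 38
  bit 3 = 0: r = r^2 mod 41 = 38^2 = 9
  -> A = 9
B = 13^21 mod 41  (bits of 21 = 10101)
  bit 0 = 1: r = r^2 * 13 mod 41 = 1^2 * 13 = 1*13 = 13
  bit 1 = 0: r = r^2 mod 41 = 13^2 = 5
  bit 2 = 1: r = r^2 * 13 mod 41 = 5^2 * 13 = 25*13 = 38
  bit 3 = 0: r = r^2 mod 41 = 38^2 = 9
  bit 4 = 1: r = r^2 * 13 mod 41 = 9^2 * 13 = 40*13 = 28
  -> B = 28
s = B^a = 28^10 mod 41  (bits of 10 = 1010)
  bit 0 = 1: r = r^2 * 28 mod 41 = 1^2 * 28 = 1*28 = 28
  bit 1 = 0: r = r^2 mod 41 = 28^2 = 5
  bit 2 = 1: r = r^2 * 28 mod 41 = 5^2 * 28 = 25*28 = 3
  bit 3 = 0: r = r^2 mod 41 = 3^2 = 9
  -> s = B^a = 9

Answer: 9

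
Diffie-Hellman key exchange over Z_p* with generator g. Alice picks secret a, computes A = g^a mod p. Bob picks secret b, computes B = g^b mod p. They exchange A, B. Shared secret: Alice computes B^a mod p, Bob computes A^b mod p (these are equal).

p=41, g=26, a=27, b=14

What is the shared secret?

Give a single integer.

A = 26^27 mod 41  (bits of 27 = 11011)
  bit 0 = 1: r = r^2 * 26 mod 41 = 1^2 * 26 = 1*26 = 26
  bit 1 = 1: r = r^2 * 26 mod 41 = 26^2 * 26 = 20*26 = 28
  bit 2 = 0: r = r^2 mod 41 = 28^2 = 5
  bit 3 = 1: r = r^2 * 26 mod 41 = 5^2 * 26 = 25*26 = 35
  bit 4 = 1: r = r^2 * 26 mod 41 = 35^2 * 26 = 36*26 = 34
  -> A = 34
B = 26^14 mod 41  (bits of 14 = 1110)
  bit 0 = 1: r = r^2 * 26 mod 41 = 1^2 * 26 = 1*26 = 26
  bit 1 = 1: r = r^2 * 26 mod 41 = 26^2 * 26 = 20*26 = 28
  bit 2 = 1: r = r^2 * 26 mod 41 = 28^2 * 26 = 5*26 = 7
  bit 3 = 0: r = r^2 mod 41 = 7^2 = 8
  -> B = 8
s = B^a = 8^27 mod 41  (bits of 27 = 11011)
  bit 0 = 1: r = r^2 * 8 mod 41 = 1^2 * 8 = 1*8 = 8
  bit 1 = 1: r = r^2 * 8 mod 41 = 8^2 * 8 = 23*8 = 20
  bit 2 = 0: r = r^2 mod 41 = 20^2 = 31
  bit 3 = 1: r = r^2 * 8 mod 41 = 31^2 * 8 = 18*8 = 21
  bit 4 = 1: r = r^2 * 8 mod 41 = 21^2 * 8 = 31*8 = 2
  -> s = B^a = 2

Answer: 2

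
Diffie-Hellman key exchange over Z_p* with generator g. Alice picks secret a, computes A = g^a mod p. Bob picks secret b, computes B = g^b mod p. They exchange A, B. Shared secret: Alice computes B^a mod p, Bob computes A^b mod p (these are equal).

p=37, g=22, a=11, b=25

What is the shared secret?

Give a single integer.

Answer: 24

Derivation:
A = 22^11 mod 37  (bits of 11 = 1011)
  bit 0 = 1: r = r^2 * 22 mod 37 = 1^2 * 22 = 1*22 = 22
  bit 1 = 0: r = r^2 mod 37 = 22^2 = 3
  bit 2 = 1: r = r^2 * 22 mod 37 = 3^2 * 22 = 9*22 = 13
  bit 3 = 1: r = r^2 * 22 mod 37 = 13^2 * 22 = 21*22 = 18
  -> A = 18
B = 22^25 mod 37  (bits of 25 = 11001)
  bit 0 = 1: r = r^2 * 22 mod 37 = 1^2 * 22 = 1*22 = 22
  bit 1 = 1: r = r^2 * 22 mod 37 = 22^2 * 22 = 3*22 = 29
  bit 2 = 0: r = r^2 mod 37 = 29^2 = 27
  bit 3 = 0: r = r^2 mod 37 = 27^2 = 26
  bit 4 = 1: r = r^2 * 22 mod 37 = 26^2 * 22 = 10*22 = 35
  -> B = 35
s = B^a = 35^11 mod 37  (bits of 11 = 1011)
  bit 0 = 1: r = r^2 * 35 mod 37 = 1^2 * 35 = 1*35 = 35
  bit 1 = 0: r = r^2 mod 37 = 35^2 = 4
  bit 2 = 1: r = r^2 * 35 mod 37 = 4^2 * 35 = 16*35 = 5
  bit 3 = 1: r = r^2 * 35 mod 37 = 5^2 * 35 = 25*35 = 24
  -> s = B^a = 24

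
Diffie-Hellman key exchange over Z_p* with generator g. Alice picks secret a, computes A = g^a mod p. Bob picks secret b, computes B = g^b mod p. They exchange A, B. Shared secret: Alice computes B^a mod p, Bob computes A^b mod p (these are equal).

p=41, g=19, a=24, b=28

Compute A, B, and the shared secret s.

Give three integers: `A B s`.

Answer: 18 4 10

Derivation:
A = 19^24 mod 41  (bits of 24 = 11000)
  bit 0 = 1: r = r^2 * 19 mod 41 = 1^2 * 19 = 1*19 = 19
  bit 1 = 1: r = r^2 * 19 mod 41 = 19^2 * 19 = 33*19 = 12
  bit 2 = 0: r = r^2 mod 41 = 12^2 = 21
  bit 3 = 0: r = r^2 mod 41 = 21^2 = 31
  bit 4 = 0: r = r^2 mod 41 = 31^2 = 18
  -> A = 18
B = 19^28 mod 41  (bits of 28 = 11100)
  bit 0 = 1: r = r^2 * 19 mod 41 = 1^2 * 19 = 1*19 = 19
  bit 1 = 1: r = r^2 * 19 mod 41 = 19^2 * 19 = 33*19 = 12
  bit 2 = 1: r = r^2 * 19 mod 41 = 12^2 * 19 = 21*19 = 30
  bit 3 = 0: r = r^2 mod 41 = 30^2 = 39
  bit 4 = 0: r = r^2 mod 41 = 39^2 = 4
  -> B = 4
s = B^a = 4^24 mod 41  (bits of 24 = 11000)
  bit 0 = 1: r = r^2 * 4 mod 41 = 1^2 * 4 = 1*4 = 4
  bit 1 = 1: r = r^2 * 4 mod 41 = 4^2 * 4 = 16*4 = 23
  bit 2 = 0: r = r^2 mod 41 = 23^2 = 37
  bit 3 = 0: r = r^2 mod 41 = 37^2 = 16
  bit 4 = 0: r = r^2 mod 41 = 16^2 = 10
  -> s = B^a = 10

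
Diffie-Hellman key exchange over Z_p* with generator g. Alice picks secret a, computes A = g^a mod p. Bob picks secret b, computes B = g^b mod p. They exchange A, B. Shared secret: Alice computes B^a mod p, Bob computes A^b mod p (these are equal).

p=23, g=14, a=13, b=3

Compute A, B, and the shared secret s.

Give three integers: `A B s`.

A = 14^13 mod 23  (bits of 13 = 1101)
  bit 0 = 1: r = r^2 * 14 mod 23 = 1^2 * 14 = 1*14 = 14
  bit 1 = 1: r = r^2 * 14 mod 23 = 14^2 * 14 = 12*14 = 7
  bit 2 = 0: r = r^2 mod 23 = 7^2 = 3
  bit 3 = 1: r = r^2 * 14 mod 23 = 3^2 * 14 = 9*14 = 11
  -> A = 11
B = 14^3 mod 23  (bits of 3 = 11)
  bit 0 = 1: r = r^2 * 14 mod 23 = 1^2 * 14 = 1*14 = 14
  bit 1 = 1: r = r^2 * 14 mod 23 = 14^2 * 14 = 12*14 = 7
  -> B = 7
s = B^a = 7^13 mod 23  (bits of 13 = 1101)
  bit 0 = 1: r = r^2 * 7 mod 23 = 1^2 * 7 = 1*7 = 7
  bit 1 = 1: r = r^2 * 7 mod 23 = 7^2 * 7 = 3*7 = 21
  bit 2 = 0: r = r^2 mod 23 = 21^2 = 4
  bit 3 = 1: r = r^2 * 7 mod 23 = 4^2 * 7 = 16*7 = 20
  -> s = B^a = 20

Answer: 11 7 20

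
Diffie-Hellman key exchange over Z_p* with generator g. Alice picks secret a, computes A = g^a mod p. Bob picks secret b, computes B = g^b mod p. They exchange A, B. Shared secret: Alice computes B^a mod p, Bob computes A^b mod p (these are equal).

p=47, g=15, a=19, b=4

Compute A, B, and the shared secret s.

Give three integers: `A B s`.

A = 15^19 mod 47  (bits of 19 = 10011)
  bit 0 = 1: r = r^2 * 15 mod 47 = 1^2 * 15 = 1*15 = 15
  bit 1 = 0: r = r^2 mod 47 = 15^2 = 37
  bit 2 = 0: r = r^2 mod 47 = 37^2 = 6
  bit 3 = 1: r = r^2 * 15 mod 47 = 6^2 * 15 = 36*15 = 23
  bit 4 = 1: r = r^2 * 15 mod 47 = 23^2 * 15 = 12*15 = 39
  -> A = 39
B = 15^4 mod 47  (bits of 4 = 100)
  bit 0 = 1: r = r^2 * 15 mod 47 = 1^2 * 15 = 1*15 = 15
  bit 1 = 0: r = r^2 mod 47 = 15^2 = 37
  bit 2 = 0: r = r^2 mod 47 = 37^2 = 6
  -> B = 6
s = B^a = 6^19 mod 47  (bits of 19 = 10011)
  bit 0 = 1: r = r^2 * 6 mod 47 = 1^2 * 6 = 1*6 = 6
  bit 1 = 0: r = r^2 mod 47 = 6^2 = 36
  bit 2 = 0: r = r^2 mod 47 = 36^2 = 27
  bit 3 = 1: r = r^2 * 6 mod 47 = 27^2 * 6 = 24*6 = 3
  bit 4 = 1: r = r^2 * 6 mod 47 = 3^2 * 6 = 9*6 = 7
  -> s = B^a = 7

Answer: 39 6 7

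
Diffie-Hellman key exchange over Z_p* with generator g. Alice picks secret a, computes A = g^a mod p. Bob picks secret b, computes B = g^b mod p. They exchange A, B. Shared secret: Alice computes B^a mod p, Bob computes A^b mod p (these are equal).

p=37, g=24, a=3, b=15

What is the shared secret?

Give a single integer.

Answer: 31

Derivation:
A = 24^3 mod 37  (bits of 3 = 11)
  bit 0 = 1: r = r^2 * 24 mod 37 = 1^2 * 24 = 1*24 = 24
  bit 1 = 1: r = r^2 * 24 mod 37 = 24^2 * 24 = 21*24 = 23
  -> A = 23
B = 24^15 mod 37  (bits of 15 = 1111)
  bit 0 = 1: r = r^2 * 24 mod 37 = 1^2 * 24 = 1*24 = 24
  bit 1 = 1: r = r^2 * 24 mod 37 = 24^2 * 24 = 21*24 = 23
  bit 2 = 1: r = r^2 * 24 mod 37 = 23^2 * 24 = 11*24 = 5
  bit 3 = 1: r = r^2 * 24 mod 37 = 5^2 * 24 = 25*24 = 8
  -> B = 8
s = B^a = 8^3 mod 37  (bits of 3 = 11)
  bit 0 = 1: r = r^2 * 8 mod 37 = 1^2 * 8 = 1*8 = 8
  bit 1 = 1: r = r^2 * 8 mod 37 = 8^2 * 8 = 27*8 = 31
  -> s = B^a = 31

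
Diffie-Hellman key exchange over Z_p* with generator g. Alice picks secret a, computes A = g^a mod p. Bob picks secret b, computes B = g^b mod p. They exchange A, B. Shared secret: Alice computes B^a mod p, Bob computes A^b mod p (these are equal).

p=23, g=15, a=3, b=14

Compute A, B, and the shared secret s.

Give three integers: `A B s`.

Answer: 17 6 9

Derivation:
A = 15^3 mod 23  (bits of 3 = 11)
  bit 0 = 1: r = r^2 * 15 mod 23 = 1^2 * 15 = 1*15 = 15
  bit 1 = 1: r = r^2 * 15 mod 23 = 15^2 * 15 = 18*15 = 17
  -> A = 17
B = 15^14 mod 23  (bits of 14 = 1110)
  bit 0 = 1: r = r^2 * 15 mod 23 = 1^2 * 15 = 1*15 = 15
  bit 1 = 1: r = r^2 * 15 mod 23 = 15^2 * 15 = 18*15 = 17
  bit 2 = 1: r = r^2 * 15 mod 23 = 17^2 * 15 = 13*15 = 11
  bit 3 = 0: r = r^2 mod 23 = 11^2 = 6
  -> B = 6
s = B^a = 6^3 mod 23  (bits of 3 = 11)
  bit 0 = 1: r = r^2 * 6 mod 23 = 1^2 * 6 = 1*6 = 6
  bit 1 = 1: r = r^2 * 6 mod 23 = 6^2 * 6 = 13*6 = 9
  -> s = B^a = 9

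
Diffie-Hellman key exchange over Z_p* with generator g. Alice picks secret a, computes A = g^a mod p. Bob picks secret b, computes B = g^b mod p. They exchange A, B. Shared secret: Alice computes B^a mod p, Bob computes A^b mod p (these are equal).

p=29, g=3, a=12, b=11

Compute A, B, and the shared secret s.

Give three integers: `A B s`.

Answer: 16 15 25

Derivation:
A = 3^12 mod 29  (bits of 12 = 1100)
  bit 0 = 1: r = r^2 * 3 mod 29 = 1^2 * 3 = 1*3 = 3
  bit 1 = 1: r = r^2 * 3 mod 29 = 3^2 * 3 = 9*3 = 27
  bit 2 = 0: r = r^2 mod 29 = 27^2 = 4
  bit 3 = 0: r = r^2 mod 29 = 4^2 = 16
  -> A = 16
B = 3^11 mod 29  (bits of 11 = 1011)
  bit 0 = 1: r = r^2 * 3 mod 29 = 1^2 * 3 = 1*3 = 3
  bit 1 = 0: r = r^2 mod 29 = 3^2 = 9
  bit 2 = 1: r = r^2 * 3 mod 29 = 9^2 * 3 = 23*3 = 11
  bit 3 = 1: r = r^2 * 3 mod 29 = 11^2 * 3 = 5*3 = 15
  -> B = 15
s = B^a = 15^12 mod 29  (bits of 12 = 1100)
  bit 0 = 1: r = r^2 * 15 mod 29 = 1^2 * 15 = 1*15 = 15
  bit 1 = 1: r = r^2 * 15 mod 29 = 15^2 * 15 = 22*15 = 11
  bit 2 = 0: r = r^2 mod 29 = 11^2 = 5
  bit 3 = 0: r = r^2 mod 29 = 5^2 = 25
  -> s = B^a = 25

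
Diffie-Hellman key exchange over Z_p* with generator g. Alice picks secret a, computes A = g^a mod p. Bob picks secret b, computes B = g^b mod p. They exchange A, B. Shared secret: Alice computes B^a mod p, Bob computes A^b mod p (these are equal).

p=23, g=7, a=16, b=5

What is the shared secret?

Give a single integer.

A = 7^16 mod 23  (bits of 16 = 10000)
  bit 0 = 1: r = r^2 * 7 mod 23 = 1^2 * 7 = 1*7 = 7
  bit 1 = 0: r = r^2 mod 23 = 7^2 = 3
  bit 2 = 0: r = r^2 mod 23 = 3^2 = 9
  bit 3 = 0: r = r^2 mod 23 = 9^2 = 12
  bit 4 = 0: r = r^2 mod 23 = 12^2 = 6
  -> A = 6
B = 7^5 mod 23  (bits of 5 = 101)
  bit 0 = 1: r = r^2 * 7 mod 23 = 1^2 * 7 = 1*7 = 7
  bit 1 = 0: r = r^2 mod 23 = 7^2 = 3
  bit 2 = 1: r = r^2 * 7 mod 23 = 3^2 * 7 = 9*7 = 17
  -> B = 17
s = B^a = 17^16 mod 23  (bits of 16 = 10000)
  bit 0 = 1: r = r^2 * 17 mod 23 = 1^2 * 17 = 1*17 = 17
  bit 1 = 0: r = r^2 mod 23 = 17^2 = 13
  bit 2 = 0: r = r^2 mod 23 = 13^2 = 8
  bit 3 = 0: r = r^2 mod 23 = 8^2 = 18
  bit 4 = 0: r = r^2 mod 23 = 18^2 = 2
  -> s = B^a = 2

Answer: 2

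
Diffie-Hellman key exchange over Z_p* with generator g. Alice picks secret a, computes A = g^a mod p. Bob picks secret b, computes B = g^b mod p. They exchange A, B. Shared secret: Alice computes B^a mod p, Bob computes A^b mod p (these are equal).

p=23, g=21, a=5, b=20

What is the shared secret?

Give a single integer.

Answer: 2

Derivation:
A = 21^5 mod 23  (bits of 5 = 101)
  bit 0 = 1: r = r^2 * 21 mod 23 = 1^2 * 21 = 1*21 = 21
  bit 1 = 0: r = r^2 mod 23 = 21^2 = 4
  bit 2 = 1: r = r^2 * 21 mod 23 = 4^2 * 21 = 16*21 = 14
  -> A = 14
B = 21^20 mod 23  (bits of 20 = 10100)
  bit 0 = 1: r = r^2 * 21 mod 23 = 1^2 * 21 = 1*21 = 21
  bit 1 = 0: r = r^2 mod 23 = 21^2 = 4
  bit 2 = 1: r = r^2 * 21 mod 23 = 4^2 * 21 = 16*21 = 14
  bit 3 = 0: r = r^2 mod 23 = 14^2 = 12
  bit 4 = 0: r = r^2 mod 23 = 12^2 = 6
  -> B = 6
s = B^a = 6^5 mod 23  (bits of 5 = 101)
  bit 0 = 1: r = r^2 * 6 mod 23 = 1^2 * 6 = 1*6 = 6
  bit 1 = 0: r = r^2 mod 23 = 6^2 = 13
  bit 2 = 1: r = r^2 * 6 mod 23 = 13^2 * 6 = 8*6 = 2
  -> s = B^a = 2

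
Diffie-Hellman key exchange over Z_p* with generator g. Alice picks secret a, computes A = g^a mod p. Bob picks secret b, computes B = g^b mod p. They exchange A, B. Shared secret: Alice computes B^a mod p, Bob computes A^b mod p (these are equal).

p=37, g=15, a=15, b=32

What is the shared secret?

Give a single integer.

A = 15^15 mod 37  (bits of 15 = 1111)
  bit 0 = 1: r = r^2 * 15 mod 37 = 1^2 * 15 = 1*15 = 15
  bit 1 = 1: r = r^2 * 15 mod 37 = 15^2 * 15 = 3*15 = 8
  bit 2 = 1: r = r^2 * 15 mod 37 = 8^2 * 15 = 27*15 = 35
  bit 3 = 1: r = r^2 * 15 mod 37 = 35^2 * 15 = 4*15 = 23
  -> A = 23
B = 15^32 mod 37  (bits of 32 = 100000)
  bit 0 = 1: r = r^2 * 15 mod 37 = 1^2 * 15 = 1*15 = 15
  bit 1 = 0: r = r^2 mod 37 = 15^2 = 3
  bit 2 = 0: r = r^2 mod 37 = 3^2 = 9
  bit 3 = 0: r = r^2 mod 37 = 9^2 = 7
  bit 4 = 0: r = r^2 mod 37 = 7^2 = 12
  bit 5 = 0: r = r^2 mod 37 = 12^2 = 33
  -> B = 33
s = B^a = 33^15 mod 37  (bits of 15 = 1111)
  bit 0 = 1: r = r^2 * 33 mod 37 = 1^2 * 33 = 1*33 = 33
  bit 1 = 1: r = r^2 * 33 mod 37 = 33^2 * 33 = 16*33 = 10
  bit 2 = 1: r = r^2 * 33 mod 37 = 10^2 * 33 = 26*33 = 7
  bit 3 = 1: r = r^2 * 33 mod 37 = 7^2 * 33 = 12*33 = 26
  -> s = B^a = 26

Answer: 26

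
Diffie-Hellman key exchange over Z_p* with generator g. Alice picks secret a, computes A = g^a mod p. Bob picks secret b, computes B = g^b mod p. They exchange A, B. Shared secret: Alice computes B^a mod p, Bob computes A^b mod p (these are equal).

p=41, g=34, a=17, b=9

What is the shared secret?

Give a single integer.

A = 34^17 mod 41  (bits of 17 = 10001)
  bit 0 = 1: r = r^2 * 34 mod 41 = 1^2 * 34 = 1*34 = 34
  bit 1 = 0: r = r^2 mod 41 = 34^2 = 8
  bit 2 = 0: r = r^2 mod 41 = 8^2 = 23
  bit 3 = 0: r = r^2 mod 41 = 23^2 = 37
  bit 4 = 1: r = r^2 * 34 mod 41 = 37^2 * 34 = 16*34 = 11
  -> A = 11
B = 34^9 mod 41  (bits of 9 = 1001)
  bit 0 = 1: r = r^2 * 34 mod 41 = 1^2 * 34 = 1*34 = 34
  bit 1 = 0: r = r^2 mod 41 = 34^2 = 8
  bit 2 = 0: r = r^2 mod 41 = 8^2 = 23
  bit 3 = 1: r = r^2 * 34 mod 41 = 23^2 * 34 = 37*34 = 28
  -> B = 28
s = B^a = 28^17 mod 41  (bits of 17 = 10001)
  bit 0 = 1: r = r^2 * 28 mod 41 = 1^2 * 28 = 1*28 = 28
  bit 1 = 0: r = r^2 mod 41 = 28^2 = 5
  bit 2 = 0: r = r^2 mod 41 = 5^2 = 25
  bit 3 = 0: r = r^2 mod 41 = 25^2 = 10
  bit 4 = 1: r = r^2 * 28 mod 41 = 10^2 * 28 = 18*28 = 12
  -> s = B^a = 12

Answer: 12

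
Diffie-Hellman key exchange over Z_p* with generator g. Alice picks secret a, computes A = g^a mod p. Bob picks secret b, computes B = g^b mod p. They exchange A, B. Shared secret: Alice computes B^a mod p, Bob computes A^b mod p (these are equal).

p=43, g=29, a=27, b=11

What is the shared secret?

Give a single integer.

A = 29^27 mod 43  (bits of 27 = 11011)
  bit 0 = 1: r = r^2 * 29 mod 43 = 1^2 * 29 = 1*29 = 29
  bit 1 = 1: r = r^2 * 29 mod 43 = 29^2 * 29 = 24*29 = 8
  bit 2 = 0: r = r^2 mod 43 = 8^2 = 21
  bit 3 = 1: r = r^2 * 29 mod 43 = 21^2 * 29 = 11*29 = 18
  bit 4 = 1: r = r^2 * 29 mod 43 = 18^2 * 29 = 23*29 = 22
  -> A = 22
B = 29^11 mod 43  (bits of 11 = 1011)
  bit 0 = 1: r = r^2 * 29 mod 43 = 1^2 * 29 = 1*29 = 29
  bit 1 = 0: r = r^2 mod 43 = 29^2 = 24
  bit 2 = 1: r = r^2 * 29 mod 43 = 24^2 * 29 = 17*29 = 20
  bit 3 = 1: r = r^2 * 29 mod 43 = 20^2 * 29 = 13*29 = 33
  -> B = 33
s = B^a = 33^27 mod 43  (bits of 27 = 11011)
  bit 0 = 1: r = r^2 * 33 mod 43 = 1^2 * 33 = 1*33 = 33
  bit 1 = 1: r = r^2 * 33 mod 43 = 33^2 * 33 = 14*33 = 32
  bit 2 = 0: r = r^2 mod 43 = 32^2 = 35
  bit 3 = 1: r = r^2 * 33 mod 43 = 35^2 * 33 = 21*33 = 5
  bit 4 = 1: r = r^2 * 33 mod 43 = 5^2 * 33 = 25*33 = 8
  -> s = B^a = 8

Answer: 8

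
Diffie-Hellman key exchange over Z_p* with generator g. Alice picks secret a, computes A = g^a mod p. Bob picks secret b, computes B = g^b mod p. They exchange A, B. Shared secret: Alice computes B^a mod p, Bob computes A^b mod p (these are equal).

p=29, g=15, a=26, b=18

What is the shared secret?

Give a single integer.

A = 15^26 mod 29  (bits of 26 = 11010)
  bit 0 = 1: r = r^2 * 15 mod 29 = 1^2 * 15 = 1*15 = 15
  bit 1 = 1: r = r^2 * 15 mod 29 = 15^2 * 15 = 22*15 = 11
  bit 2 = 0: r = r^2 mod 29 = 11^2 = 5
  bit 3 = 1: r = r^2 * 15 mod 29 = 5^2 * 15 = 25*15 = 27
  bit 4 = 0: r = r^2 mod 29 = 27^2 = 4
  -> A = 4
B = 15^18 mod 29  (bits of 18 = 10010)
  bit 0 = 1: r = r^2 * 15 mod 29 = 1^2 * 15 = 1*15 = 15
  bit 1 = 0: r = r^2 mod 29 = 15^2 = 22
  bit 2 = 0: r = r^2 mod 29 = 22^2 = 20
  bit 3 = 1: r = r^2 * 15 mod 29 = 20^2 * 15 = 23*15 = 26
  bit 4 = 0: r = r^2 mod 29 = 26^2 = 9
  -> B = 9
s = B^a = 9^26 mod 29  (bits of 26 = 11010)
  bit 0 = 1: r = r^2 * 9 mod 29 = 1^2 * 9 = 1*9 = 9
  bit 1 = 1: r = r^2 * 9 mod 29 = 9^2 * 9 = 23*9 = 4
  bit 2 = 0: r = r^2 mod 29 = 4^2 = 16
  bit 3 = 1: r = r^2 * 9 mod 29 = 16^2 * 9 = 24*9 = 13
  bit 4 = 0: r = r^2 mod 29 = 13^2 = 24
  -> s = B^a = 24

Answer: 24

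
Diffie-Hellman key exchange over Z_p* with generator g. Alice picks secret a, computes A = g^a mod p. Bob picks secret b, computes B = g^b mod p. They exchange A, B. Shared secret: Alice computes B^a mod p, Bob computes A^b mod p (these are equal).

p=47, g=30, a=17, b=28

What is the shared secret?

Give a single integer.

Answer: 16

Derivation:
A = 30^17 mod 47  (bits of 17 = 10001)
  bit 0 = 1: r = r^2 * 30 mod 47 = 1^2 * 30 = 1*30 = 30
  bit 1 = 0: r = r^2 mod 47 = 30^2 = 7
  bit 2 = 0: r = r^2 mod 47 = 7^2 = 2
  bit 3 = 0: r = r^2 mod 47 = 2^2 = 4
  bit 4 = 1: r = r^2 * 30 mod 47 = 4^2 * 30 = 16*30 = 10
  -> A = 10
B = 30^28 mod 47  (bits of 28 = 11100)
  bit 0 = 1: r = r^2 * 30 mod 47 = 1^2 * 30 = 1*30 = 30
  bit 1 = 1: r = r^2 * 30 mod 47 = 30^2 * 30 = 7*30 = 22
  bit 2 = 1: r = r^2 * 30 mod 47 = 22^2 * 30 = 14*30 = 44
  bit 3 = 0: r = r^2 mod 47 = 44^2 = 9
  bit 4 = 0: r = r^2 mod 47 = 9^2 = 34
  -> B = 34
s = B^a = 34^17 mod 47  (bits of 17 = 10001)
  bit 0 = 1: r = r^2 * 34 mod 47 = 1^2 * 34 = 1*34 = 34
  bit 1 = 0: r = r^2 mod 47 = 34^2 = 28
  bit 2 = 0: r = r^2 mod 47 = 28^2 = 32
  bit 3 = 0: r = r^2 mod 47 = 32^2 = 37
  bit 4 = 1: r = r^2 * 34 mod 47 = 37^2 * 34 = 6*34 = 16
  -> s = B^a = 16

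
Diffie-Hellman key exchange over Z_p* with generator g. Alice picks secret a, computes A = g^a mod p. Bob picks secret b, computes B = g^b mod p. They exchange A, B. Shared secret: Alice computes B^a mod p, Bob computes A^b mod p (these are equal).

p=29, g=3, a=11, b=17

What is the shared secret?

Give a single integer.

A = 3^11 mod 29  (bits of 11 = 1011)
  bit 0 = 1: r = r^2 * 3 mod 29 = 1^2 * 3 = 1*3 = 3
  bit 1 = 0: r = r^2 mod 29 = 3^2 = 9
  bit 2 = 1: r = r^2 * 3 mod 29 = 9^2 * 3 = 23*3 = 11
  bit 3 = 1: r = r^2 * 3 mod 29 = 11^2 * 3 = 5*3 = 15
  -> A = 15
B = 3^17 mod 29  (bits of 17 = 10001)
  bit 0 = 1: r = r^2 * 3 mod 29 = 1^2 * 3 = 1*3 = 3
  bit 1 = 0: r = r^2 mod 29 = 3^2 = 9
  bit 2 = 0: r = r^2 mod 29 = 9^2 = 23
  bit 3 = 0: r = r^2 mod 29 = 23^2 = 7
  bit 4 = 1: r = r^2 * 3 mod 29 = 7^2 * 3 = 20*3 = 2
  -> B = 2
s = B^a = 2^11 mod 29  (bits of 11 = 1011)
  bit 0 = 1: r = r^2 * 2 mod 29 = 1^2 * 2 = 1*2 = 2
  bit 1 = 0: r = r^2 mod 29 = 2^2 = 4
  bit 2 = 1: r = r^2 * 2 mod 29 = 4^2 * 2 = 16*2 = 3
  bit 3 = 1: r = r^2 * 2 mod 29 = 3^2 * 2 = 9*2 = 18
  -> s = B^a = 18

Answer: 18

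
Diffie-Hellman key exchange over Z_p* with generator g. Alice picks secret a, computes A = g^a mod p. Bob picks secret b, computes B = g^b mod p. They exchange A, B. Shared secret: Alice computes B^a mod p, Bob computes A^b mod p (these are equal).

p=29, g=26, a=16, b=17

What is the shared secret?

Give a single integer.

Answer: 25

Derivation:
A = 26^16 mod 29  (bits of 16 = 10000)
  bit 0 = 1: r = r^2 * 26 mod 29 = 1^2 * 26 = 1*26 = 26
  bit 1 = 0: r = r^2 mod 29 = 26^2 = 9
  bit 2 = 0: r = r^2 mod 29 = 9^2 = 23
  bit 3 = 0: r = r^2 mod 29 = 23^2 = 7
  bit 4 = 0: r = r^2 mod 29 = 7^2 = 20
  -> A = 20
B = 26^17 mod 29  (bits of 17 = 10001)
  bit 0 = 1: r = r^2 * 26 mod 29 = 1^2 * 26 = 1*26 = 26
  bit 1 = 0: r = r^2 mod 29 = 26^2 = 9
  bit 2 = 0: r = r^2 mod 29 = 9^2 = 23
  bit 3 = 0: r = r^2 mod 29 = 23^2 = 7
  bit 4 = 1: r = r^2 * 26 mod 29 = 7^2 * 26 = 20*26 = 27
  -> B = 27
s = B^a = 27^16 mod 29  (bits of 16 = 10000)
  bit 0 = 1: r = r^2 * 27 mod 29 = 1^2 * 27 = 1*27 = 27
  bit 1 = 0: r = r^2 mod 29 = 27^2 = 4
  bit 2 = 0: r = r^2 mod 29 = 4^2 = 16
  bit 3 = 0: r = r^2 mod 29 = 16^2 = 24
  bit 4 = 0: r = r^2 mod 29 = 24^2 = 25
  -> s = B^a = 25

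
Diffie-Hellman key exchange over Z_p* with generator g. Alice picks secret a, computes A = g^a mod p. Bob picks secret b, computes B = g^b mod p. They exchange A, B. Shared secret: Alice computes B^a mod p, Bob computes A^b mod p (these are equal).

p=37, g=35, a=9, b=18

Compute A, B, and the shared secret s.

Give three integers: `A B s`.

Answer: 6 36 36

Derivation:
A = 35^9 mod 37  (bits of 9 = 1001)
  bit 0 = 1: r = r^2 * 35 mod 37 = 1^2 * 35 = 1*35 = 35
  bit 1 = 0: r = r^2 mod 37 = 35^2 = 4
  bit 2 = 0: r = r^2 mod 37 = 4^2 = 16
  bit 3 = 1: r = r^2 * 35 mod 37 = 16^2 * 35 = 34*35 = 6
  -> A = 6
B = 35^18 mod 37  (bits of 18 = 10010)
  bit 0 = 1: r = r^2 * 35 mod 37 = 1^2 * 35 = 1*35 = 35
  bit 1 = 0: r = r^2 mod 37 = 35^2 = 4
  bit 2 = 0: r = r^2 mod 37 = 4^2 = 16
  bit 3 = 1: r = r^2 * 35 mod 37 = 16^2 * 35 = 34*35 = 6
  bit 4 = 0: r = r^2 mod 37 = 6^2 = 36
  -> B = 36
s = B^a = 36^9 mod 37  (bits of 9 = 1001)
  bit 0 = 1: r = r^2 * 36 mod 37 = 1^2 * 36 = 1*36 = 36
  bit 1 = 0: r = r^2 mod 37 = 36^2 = 1
  bit 2 = 0: r = r^2 mod 37 = 1^2 = 1
  bit 3 = 1: r = r^2 * 36 mod 37 = 1^2 * 36 = 1*36 = 36
  -> s = B^a = 36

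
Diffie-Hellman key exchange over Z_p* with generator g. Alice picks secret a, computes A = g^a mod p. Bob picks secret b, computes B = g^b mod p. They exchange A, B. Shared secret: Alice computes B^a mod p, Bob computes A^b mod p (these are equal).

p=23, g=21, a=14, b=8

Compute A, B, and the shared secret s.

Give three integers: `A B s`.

Answer: 8 3 4

Derivation:
A = 21^14 mod 23  (bits of 14 = 1110)
  bit 0 = 1: r = r^2 * 21 mod 23 = 1^2 * 21 = 1*21 = 21
  bit 1 = 1: r = r^2 * 21 mod 23 = 21^2 * 21 = 4*21 = 15
  bit 2 = 1: r = r^2 * 21 mod 23 = 15^2 * 21 = 18*21 = 10
  bit 3 = 0: r = r^2 mod 23 = 10^2 = 8
  -> A = 8
B = 21^8 mod 23  (bits of 8 = 1000)
  bit 0 = 1: r = r^2 * 21 mod 23 = 1^2 * 21 = 1*21 = 21
  bit 1 = 0: r = r^2 mod 23 = 21^2 = 4
  bit 2 = 0: r = r^2 mod 23 = 4^2 = 16
  bit 3 = 0: r = r^2 mod 23 = 16^2 = 3
  -> B = 3
s = B^a = 3^14 mod 23  (bits of 14 = 1110)
  bit 0 = 1: r = r^2 * 3 mod 23 = 1^2 * 3 = 1*3 = 3
  bit 1 = 1: r = r^2 * 3 mod 23 = 3^2 * 3 = 9*3 = 4
  bit 2 = 1: r = r^2 * 3 mod 23 = 4^2 * 3 = 16*3 = 2
  bit 3 = 0: r = r^2 mod 23 = 2^2 = 4
  -> s = B^a = 4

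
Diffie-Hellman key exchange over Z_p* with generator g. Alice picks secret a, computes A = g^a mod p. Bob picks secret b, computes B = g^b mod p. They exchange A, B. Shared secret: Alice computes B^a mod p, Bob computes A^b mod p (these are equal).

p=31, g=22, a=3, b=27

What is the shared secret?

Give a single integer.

A = 22^3 mod 31  (bits of 3 = 11)
  bit 0 = 1: r = r^2 * 22 mod 31 = 1^2 * 22 = 1*22 = 22
  bit 1 = 1: r = r^2 * 22 mod 31 = 22^2 * 22 = 19*22 = 15
  -> A = 15
B = 22^27 mod 31  (bits of 27 = 11011)
  bit 0 = 1: r = r^2 * 22 mod 31 = 1^2 * 22 = 1*22 = 22
  bit 1 = 1: r = r^2 * 22 mod 31 = 22^2 * 22 = 19*22 = 15
  bit 2 = 0: r = r^2 mod 31 = 15^2 = 8
  bit 3 = 1: r = r^2 * 22 mod 31 = 8^2 * 22 = 2*22 = 13
  bit 4 = 1: r = r^2 * 22 mod 31 = 13^2 * 22 = 14*22 = 29
  -> B = 29
s = B^a = 29^3 mod 31  (bits of 3 = 11)
  bit 0 = 1: r = r^2 * 29 mod 31 = 1^2 * 29 = 1*29 = 29
  bit 1 = 1: r = r^2 * 29 mod 31 = 29^2 * 29 = 4*29 = 23
  -> s = B^a = 23

Answer: 23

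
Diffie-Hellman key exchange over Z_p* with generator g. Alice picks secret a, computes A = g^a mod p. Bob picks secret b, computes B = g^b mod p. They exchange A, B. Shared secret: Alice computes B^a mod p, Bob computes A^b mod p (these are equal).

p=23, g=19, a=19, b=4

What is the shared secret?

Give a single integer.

Answer: 6

Derivation:
A = 19^19 mod 23  (bits of 19 = 10011)
  bit 0 = 1: r = r^2 * 19 mod 23 = 1^2 * 19 = 1*19 = 19
  bit 1 = 0: r = r^2 mod 23 = 19^2 = 16
  bit 2 = 0: r = r^2 mod 23 = 16^2 = 3
  bit 3 = 1: r = r^2 * 19 mod 23 = 3^2 * 19 = 9*19 = 10
  bit 4 = 1: r = r^2 * 19 mod 23 = 10^2 * 19 = 8*19 = 14
  -> A = 14
B = 19^4 mod 23  (bits of 4 = 100)
  bit 0 = 1: r = r^2 * 19 mod 23 = 1^2 * 19 = 1*19 = 19
  bit 1 = 0: r = r^2 mod 23 = 19^2 = 16
  bit 2 = 0: r = r^2 mod 23 = 16^2 = 3
  -> B = 3
s = B^a = 3^19 mod 23  (bits of 19 = 10011)
  bit 0 = 1: r = r^2 * 3 mod 23 = 1^2 * 3 = 1*3 = 3
  bit 1 = 0: r = r^2 mod 23 = 3^2 = 9
  bit 2 = 0: r = r^2 mod 23 = 9^2 = 12
  bit 3 = 1: r = r^2 * 3 mod 23 = 12^2 * 3 = 6*3 = 18
  bit 4 = 1: r = r^2 * 3 mod 23 = 18^2 * 3 = 2*3 = 6
  -> s = B^a = 6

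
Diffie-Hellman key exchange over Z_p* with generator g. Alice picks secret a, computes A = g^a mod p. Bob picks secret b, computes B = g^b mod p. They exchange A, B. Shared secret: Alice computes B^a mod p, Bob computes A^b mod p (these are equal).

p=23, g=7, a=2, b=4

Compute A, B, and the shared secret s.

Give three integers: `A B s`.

A = 7^2 mod 23  (bits of 2 = 10)
  bit 0 = 1: r = r^2 * 7 mod 23 = 1^2 * 7 = 1*7 = 7
  bit 1 = 0: r = r^2 mod 23 = 7^2 = 3
  -> A = 3
B = 7^4 mod 23  (bits of 4 = 100)
  bit 0 = 1: r = r^2 * 7 mod 23 = 1^2 * 7 = 1*7 = 7
  bit 1 = 0: r = r^2 mod 23 = 7^2 = 3
  bit 2 = 0: r = r^2 mod 23 = 3^2 = 9
  -> B = 9
s = B^a = 9^2 mod 23  (bits of 2 = 10)
  bit 0 = 1: r = r^2 * 9 mod 23 = 1^2 * 9 = 1*9 = 9
  bit 1 = 0: r = r^2 mod 23 = 9^2 = 12
  -> s = B^a = 12

Answer: 3 9 12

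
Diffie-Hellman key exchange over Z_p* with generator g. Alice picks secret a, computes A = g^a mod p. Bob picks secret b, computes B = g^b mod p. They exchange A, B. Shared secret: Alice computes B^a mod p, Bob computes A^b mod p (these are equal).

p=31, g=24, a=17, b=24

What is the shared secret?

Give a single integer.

Answer: 2

Derivation:
A = 24^17 mod 31  (bits of 17 = 10001)
  bit 0 = 1: r = r^2 * 24 mod 31 = 1^2 * 24 = 1*24 = 24
  bit 1 = 0: r = r^2 mod 31 = 24^2 = 18
  bit 2 = 0: r = r^2 mod 31 = 18^2 = 14
  bit 3 = 0: r = r^2 mod 31 = 14^2 = 10
  bit 4 = 1: r = r^2 * 24 mod 31 = 10^2 * 24 = 7*24 = 13
  -> A = 13
B = 24^24 mod 31  (bits of 24 = 11000)
  bit 0 = 1: r = r^2 * 24 mod 31 = 1^2 * 24 = 1*24 = 24
  bit 1 = 1: r = r^2 * 24 mod 31 = 24^2 * 24 = 18*24 = 29
  bit 2 = 0: r = r^2 mod 31 = 29^2 = 4
  bit 3 = 0: r = r^2 mod 31 = 4^2 = 16
  bit 4 = 0: r = r^2 mod 31 = 16^2 = 8
  -> B = 8
s = B^a = 8^17 mod 31  (bits of 17 = 10001)
  bit 0 = 1: r = r^2 * 8 mod 31 = 1^2 * 8 = 1*8 = 8
  bit 1 = 0: r = r^2 mod 31 = 8^2 = 2
  bit 2 = 0: r = r^2 mod 31 = 2^2 = 4
  bit 3 = 0: r = r^2 mod 31 = 4^2 = 16
  bit 4 = 1: r = r^2 * 8 mod 31 = 16^2 * 8 = 8*8 = 2
  -> s = B^a = 2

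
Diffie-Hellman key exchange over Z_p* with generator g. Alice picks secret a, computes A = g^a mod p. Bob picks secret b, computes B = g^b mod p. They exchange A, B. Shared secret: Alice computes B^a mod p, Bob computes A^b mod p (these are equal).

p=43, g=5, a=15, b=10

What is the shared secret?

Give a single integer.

Answer: 4

Derivation:
A = 5^15 mod 43  (bits of 15 = 1111)
  bit 0 = 1: r = r^2 * 5 mod 43 = 1^2 * 5 = 1*5 = 5
  bit 1 = 1: r = r^2 * 5 mod 43 = 5^2 * 5 = 25*5 = 39
  bit 2 = 1: r = r^2 * 5 mod 43 = 39^2 * 5 = 16*5 = 37
  bit 3 = 1: r = r^2 * 5 mod 43 = 37^2 * 5 = 36*5 = 8
  -> A = 8
B = 5^10 mod 43  (bits of 10 = 1010)
  bit 0 = 1: r = r^2 * 5 mod 43 = 1^2 * 5 = 1*5 = 5
  bit 1 = 0: r = r^2 mod 43 = 5^2 = 25
  bit 2 = 1: r = r^2 * 5 mod 43 = 25^2 * 5 = 23*5 = 29
  bit 3 = 0: r = r^2 mod 43 = 29^2 = 24
  -> B = 24
s = B^a = 24^15 mod 43  (bits of 15 = 1111)
  bit 0 = 1: r = r^2 * 24 mod 43 = 1^2 * 24 = 1*24 = 24
  bit 1 = 1: r = r^2 * 24 mod 43 = 24^2 * 24 = 17*24 = 21
  bit 2 = 1: r = r^2 * 24 mod 43 = 21^2 * 24 = 11*24 = 6
  bit 3 = 1: r = r^2 * 24 mod 43 = 6^2 * 24 = 36*24 = 4
  -> s = B^a = 4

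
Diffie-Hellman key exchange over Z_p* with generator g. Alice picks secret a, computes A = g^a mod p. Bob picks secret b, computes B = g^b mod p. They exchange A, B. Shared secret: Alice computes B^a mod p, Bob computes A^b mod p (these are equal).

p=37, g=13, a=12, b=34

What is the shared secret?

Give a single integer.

A = 13^12 mod 37  (bits of 12 = 1100)
  bit 0 = 1: r = r^2 * 13 mod 37 = 1^2 * 13 = 1*13 = 13
  bit 1 = 1: r = r^2 * 13 mod 37 = 13^2 * 13 = 21*13 = 14
  bit 2 = 0: r = r^2 mod 37 = 14^2 = 11
  bit 3 = 0: r = r^2 mod 37 = 11^2 = 10
  -> A = 10
B = 13^34 mod 37  (bits of 34 = 100010)
  bit 0 = 1: r = r^2 * 13 mod 37 = 1^2 * 13 = 1*13 = 13
  bit 1 = 0: r = r^2 mod 37 = 13^2 = 21
  bit 2 = 0: r = r^2 mod 37 = 21^2 = 34
  bit 3 = 0: r = r^2 mod 37 = 34^2 = 9
  bit 4 = 1: r = r^2 * 13 mod 37 = 9^2 * 13 = 7*13 = 17
  bit 5 = 0: r = r^2 mod 37 = 17^2 = 30
  -> B = 30
s = B^a = 30^12 mod 37  (bits of 12 = 1100)
  bit 0 = 1: r = r^2 * 30 mod 37 = 1^2 * 30 = 1*30 = 30
  bit 1 = 1: r = r^2 * 30 mod 37 = 30^2 * 30 = 12*30 = 27
  bit 2 = 0: r = r^2 mod 37 = 27^2 = 26
  bit 3 = 0: r = r^2 mod 37 = 26^2 = 10
  -> s = B^a = 10

Answer: 10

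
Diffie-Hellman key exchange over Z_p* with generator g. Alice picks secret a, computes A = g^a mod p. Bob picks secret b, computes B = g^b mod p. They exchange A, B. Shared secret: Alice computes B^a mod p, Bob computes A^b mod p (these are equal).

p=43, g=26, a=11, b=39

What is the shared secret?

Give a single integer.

A = 26^11 mod 43  (bits of 11 = 1011)
  bit 0 = 1: r = r^2 * 26 mod 43 = 1^2 * 26 = 1*26 = 26
  bit 1 = 0: r = r^2 mod 43 = 26^2 = 31
  bit 2 = 1: r = r^2 * 26 mod 43 = 31^2 * 26 = 15*26 = 3
  bit 3 = 1: r = r^2 * 26 mod 43 = 3^2 * 26 = 9*26 = 19
  -> A = 19
B = 26^39 mod 43  (bits of 39 = 100111)
  bit 0 = 1: r = r^2 * 26 mod 43 = 1^2 * 26 = 1*26 = 26
  bit 1 = 0: r = r^2 mod 43 = 26^2 = 31
  bit 2 = 0: r = r^2 mod 43 = 31^2 = 15
  bit 3 = 1: r = r^2 * 26 mod 43 = 15^2 * 26 = 10*26 = 2
  bit 4 = 1: r = r^2 * 26 mod 43 = 2^2 * 26 = 4*26 = 18
  bit 5 = 1: r = r^2 * 26 mod 43 = 18^2 * 26 = 23*26 = 39
  -> B = 39
s = B^a = 39^11 mod 43  (bits of 11 = 1011)
  bit 0 = 1: r = r^2 * 39 mod 43 = 1^2 * 39 = 1*39 = 39
  bit 1 = 0: r = r^2 mod 43 = 39^2 = 16
  bit 2 = 1: r = r^2 * 39 mod 43 = 16^2 * 39 = 41*39 = 8
  bit 3 = 1: r = r^2 * 39 mod 43 = 8^2 * 39 = 21*39 = 2
  -> s = B^a = 2

Answer: 2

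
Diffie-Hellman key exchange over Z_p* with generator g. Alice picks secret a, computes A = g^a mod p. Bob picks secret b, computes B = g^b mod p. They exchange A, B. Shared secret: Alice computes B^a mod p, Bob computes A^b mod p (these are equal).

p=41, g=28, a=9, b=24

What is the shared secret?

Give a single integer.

A = 28^9 mod 41  (bits of 9 = 1001)
  bit 0 = 1: r = r^2 * 28 mod 41 = 1^2 * 28 = 1*28 = 28
  bit 1 = 0: r = r^2 mod 41 = 28^2 = 5
  bit 2 = 0: r = r^2 mod 41 = 5^2 = 25
  bit 3 = 1: r = r^2 * 28 mod 41 = 25^2 * 28 = 10*28 = 34
  -> A = 34
B = 28^24 mod 41  (bits of 24 = 11000)
  bit 0 = 1: r = r^2 * 28 mod 41 = 1^2 * 28 = 1*28 = 28
  bit 1 = 1: r = r^2 * 28 mod 41 = 28^2 * 28 = 5*28 = 17
  bit 2 = 0: r = r^2 mod 41 = 17^2 = 2
  bit 3 = 0: r = r^2 mod 41 = 2^2 = 4
  bit 4 = 0: r = r^2 mod 41 = 4^2 = 16
  -> B = 16
s = B^a = 16^9 mod 41  (bits of 9 = 1001)
  bit 0 = 1: r = r^2 * 16 mod 41 = 1^2 * 16 = 1*16 = 16
  bit 1 = 0: r = r^2 mod 41 = 16^2 = 10
  bit 2 = 0: r = r^2 mod 41 = 10^2 = 18
  bit 3 = 1: r = r^2 * 16 mod 41 = 18^2 * 16 = 37*16 = 18
  -> s = B^a = 18

Answer: 18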